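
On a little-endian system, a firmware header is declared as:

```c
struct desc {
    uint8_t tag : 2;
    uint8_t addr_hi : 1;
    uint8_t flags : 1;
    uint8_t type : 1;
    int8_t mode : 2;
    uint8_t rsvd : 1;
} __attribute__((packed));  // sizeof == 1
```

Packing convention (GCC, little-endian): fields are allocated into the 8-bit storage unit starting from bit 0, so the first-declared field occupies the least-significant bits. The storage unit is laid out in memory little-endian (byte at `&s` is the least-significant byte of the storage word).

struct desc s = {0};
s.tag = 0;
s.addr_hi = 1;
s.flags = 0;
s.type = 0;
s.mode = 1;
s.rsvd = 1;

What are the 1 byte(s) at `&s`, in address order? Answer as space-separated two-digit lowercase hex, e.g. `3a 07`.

a4

[0+:2] tag=0 & 0x3 = 0x0; word=0x00
[2+:1] addr_hi=1 & 0x1 = 0x1; word=0x04
[3+:1] flags=0 & 0x1 = 0x0; word=0x04
[4+:1] type=0 & 0x1 = 0x0; word=0x04
[5+:2] mode=1 & 0x3 = 0x1; word=0x24
[7+:1] rsvd=1 & 0x1 = 0x1; word=0xa4
word = 0xa4 → little-endian bytes:
  [0]=0xa4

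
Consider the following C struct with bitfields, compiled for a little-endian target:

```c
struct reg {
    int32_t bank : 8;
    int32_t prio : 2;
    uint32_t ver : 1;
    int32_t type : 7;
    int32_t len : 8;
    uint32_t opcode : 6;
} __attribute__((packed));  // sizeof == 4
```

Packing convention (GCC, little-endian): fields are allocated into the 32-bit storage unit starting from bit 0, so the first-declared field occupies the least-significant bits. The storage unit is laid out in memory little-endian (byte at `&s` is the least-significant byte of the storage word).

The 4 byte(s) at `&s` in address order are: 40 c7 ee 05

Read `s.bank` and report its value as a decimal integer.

[0]=0x40 [1]=0xc7 [2]=0xee [3]=0x05 (little-endian) → word 0x05eec740
bank [0+:8] = (word>>0) & 0xff = 64  ←
prio [8+:2] = (word>>8) & 0x3 = 3
ver [10+:1] = (word>>10) & 0x1 = 1
type [11+:7] = (word>>11) & 0x7f = 88
len [18+:8] = (word>>18) & 0xff = 123
opcode [26+:6] = (word>>26) & 0x3f = 1
bank signed 8b, MSB=0: value = 64

64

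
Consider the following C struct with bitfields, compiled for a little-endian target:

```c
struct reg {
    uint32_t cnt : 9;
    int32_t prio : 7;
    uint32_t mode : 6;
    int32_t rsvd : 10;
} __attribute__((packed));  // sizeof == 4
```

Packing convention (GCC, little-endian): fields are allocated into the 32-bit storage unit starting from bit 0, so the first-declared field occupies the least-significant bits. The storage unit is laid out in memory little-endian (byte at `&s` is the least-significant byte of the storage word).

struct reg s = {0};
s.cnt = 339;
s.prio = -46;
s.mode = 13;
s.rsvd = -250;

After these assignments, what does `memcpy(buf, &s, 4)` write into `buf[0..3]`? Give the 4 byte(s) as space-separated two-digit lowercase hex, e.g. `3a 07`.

cnt (9b) val=339 bits=0x153 at bit 0: 0x00000153
prio (7b) val=-46 bits=0x52 at bit 9: 0x0000a553
mode (6b) val=13 bits=0xd at bit 16: 0x000da553
rsvd (10b) val=-250 bits=0x306 at bit 22: 0xc18da553
word = 0xc18da553 → little-endian bytes:
  [0]=0x53  [1]=0xa5  [2]=0x8d  [3]=0xc1

53 a5 8d c1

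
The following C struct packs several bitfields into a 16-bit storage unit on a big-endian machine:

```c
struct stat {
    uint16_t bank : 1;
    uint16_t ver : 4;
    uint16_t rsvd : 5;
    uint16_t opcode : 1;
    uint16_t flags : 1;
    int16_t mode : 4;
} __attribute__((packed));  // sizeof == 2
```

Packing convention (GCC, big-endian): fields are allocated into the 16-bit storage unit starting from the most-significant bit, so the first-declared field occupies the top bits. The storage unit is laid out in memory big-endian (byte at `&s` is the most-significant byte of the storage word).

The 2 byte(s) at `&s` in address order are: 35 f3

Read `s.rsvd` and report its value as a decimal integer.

[0]=0x35 [1]=0xf3 (big-endian) → word 0x35f3
bank:1 @ bit 15 → (0x35f3>>15)&0x1 = 0x0
ver:4 @ bit 11 → (0x35f3>>11)&0xf = 0x6
rsvd:5 @ bit 6 → (0x35f3>>6)&0x1f = 0x17  ←
opcode:1 @ bit 5 → (0x35f3>>5)&0x1 = 0x1
flags:1 @ bit 4 → (0x35f3>>4)&0x1 = 0x1
mode:4 @ bit 0 → (0x35f3>>0)&0xf = 0x3

23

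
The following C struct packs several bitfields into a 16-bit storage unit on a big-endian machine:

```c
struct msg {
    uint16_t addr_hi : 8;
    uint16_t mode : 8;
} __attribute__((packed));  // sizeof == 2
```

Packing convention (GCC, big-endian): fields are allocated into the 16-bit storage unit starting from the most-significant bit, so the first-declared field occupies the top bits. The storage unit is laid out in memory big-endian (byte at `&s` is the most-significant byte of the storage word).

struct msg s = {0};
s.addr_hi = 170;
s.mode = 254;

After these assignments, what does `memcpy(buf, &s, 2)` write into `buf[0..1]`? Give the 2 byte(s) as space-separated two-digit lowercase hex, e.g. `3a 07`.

addr_hi:8 = 170 → 0xaa << 8 → word 0xaa00
mode:8 = 254 → 0xfe << 0 → word 0xaafe
word = 0xaafe → big-endian bytes:
  [0]=0xaa  [1]=0xfe

aa fe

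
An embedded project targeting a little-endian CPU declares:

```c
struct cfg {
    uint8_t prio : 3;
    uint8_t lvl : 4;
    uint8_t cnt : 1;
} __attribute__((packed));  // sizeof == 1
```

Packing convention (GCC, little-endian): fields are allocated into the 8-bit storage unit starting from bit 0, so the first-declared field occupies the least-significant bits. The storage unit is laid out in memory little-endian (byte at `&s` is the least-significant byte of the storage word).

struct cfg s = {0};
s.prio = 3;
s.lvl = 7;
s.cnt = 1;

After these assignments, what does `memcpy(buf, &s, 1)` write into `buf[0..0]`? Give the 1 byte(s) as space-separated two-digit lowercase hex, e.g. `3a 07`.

bb

prio (3b) val=3 bits=0x3 at bit 0: 0x03
lvl (4b) val=7 bits=0x7 at bit 3: 0x3b
cnt (1b) val=1 bits=0x1 at bit 7: 0xbb
word = 0xbb → little-endian bytes:
  [0]=0xbb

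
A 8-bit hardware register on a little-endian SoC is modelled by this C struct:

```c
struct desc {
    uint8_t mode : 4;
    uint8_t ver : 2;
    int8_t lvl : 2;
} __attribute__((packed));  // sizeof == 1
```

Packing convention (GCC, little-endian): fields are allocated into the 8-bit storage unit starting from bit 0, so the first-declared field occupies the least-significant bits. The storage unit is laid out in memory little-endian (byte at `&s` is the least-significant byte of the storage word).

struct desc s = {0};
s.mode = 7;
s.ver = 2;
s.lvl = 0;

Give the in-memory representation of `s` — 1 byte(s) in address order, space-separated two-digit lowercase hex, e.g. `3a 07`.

[0+:4] mode=7 & 0xf = 0x7; word=0x07
[4+:2] ver=2 & 0x3 = 0x2; word=0x27
[6+:2] lvl=0 & 0x3 = 0x0; word=0x27
word = 0x27 → little-endian bytes:
  [0]=0x27

27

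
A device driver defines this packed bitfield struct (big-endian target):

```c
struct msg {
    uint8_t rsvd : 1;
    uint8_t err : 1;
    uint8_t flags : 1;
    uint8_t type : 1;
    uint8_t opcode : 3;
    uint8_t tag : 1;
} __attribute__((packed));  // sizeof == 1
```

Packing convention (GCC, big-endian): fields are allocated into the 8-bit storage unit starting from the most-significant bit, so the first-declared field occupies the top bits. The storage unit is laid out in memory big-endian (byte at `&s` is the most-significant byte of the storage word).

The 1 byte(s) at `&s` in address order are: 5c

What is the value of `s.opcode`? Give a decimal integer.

[0]=0x5c (big-endian) → word 0x5c
rsvd:1 @ bit 7 → (0x5c>>7)&0x1 = 0x0
err:1 @ bit 6 → (0x5c>>6)&0x1 = 0x1
flags:1 @ bit 5 → (0x5c>>5)&0x1 = 0x0
type:1 @ bit 4 → (0x5c>>4)&0x1 = 0x1
opcode:3 @ bit 1 → (0x5c>>1)&0x7 = 0x6  ←
tag:1 @ bit 0 → (0x5c>>0)&0x1 = 0x0

6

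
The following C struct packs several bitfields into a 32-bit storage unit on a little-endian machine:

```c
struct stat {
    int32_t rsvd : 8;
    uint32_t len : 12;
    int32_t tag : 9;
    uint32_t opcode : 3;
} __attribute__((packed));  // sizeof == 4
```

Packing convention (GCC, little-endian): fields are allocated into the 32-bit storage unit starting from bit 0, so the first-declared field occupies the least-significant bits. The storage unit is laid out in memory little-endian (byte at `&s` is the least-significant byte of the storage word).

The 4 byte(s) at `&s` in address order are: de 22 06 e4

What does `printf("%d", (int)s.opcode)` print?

7

[0]=0xde [1]=0x22 [2]=0x06 [3]=0xe4 (little-endian) → word 0xe40622de
rsvd [0+:8] = (word>>0) & 0xff = 222
len [8+:12] = (word>>8) & 0xfff = 1570
tag [20+:9] = (word>>20) & 0x1ff = 64
opcode [29+:3] = (word>>29) & 0x7 = 7  ←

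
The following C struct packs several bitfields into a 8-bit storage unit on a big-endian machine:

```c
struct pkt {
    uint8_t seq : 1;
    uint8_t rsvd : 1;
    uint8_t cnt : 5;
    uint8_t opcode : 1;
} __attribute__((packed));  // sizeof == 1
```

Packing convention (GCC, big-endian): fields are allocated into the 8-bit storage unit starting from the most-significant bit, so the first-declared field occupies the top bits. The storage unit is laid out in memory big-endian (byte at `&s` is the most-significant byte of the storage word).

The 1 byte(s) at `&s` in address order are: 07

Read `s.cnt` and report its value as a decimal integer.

[0]=0x07 (big-endian) → word 0x07
seq [7+:1] = (word>>7) & 0x1 = 0
rsvd [6+:1] = (word>>6) & 0x1 = 0
cnt [1+:5] = (word>>1) & 0x1f = 3  ←
opcode [0+:1] = (word>>0) & 0x1 = 1

3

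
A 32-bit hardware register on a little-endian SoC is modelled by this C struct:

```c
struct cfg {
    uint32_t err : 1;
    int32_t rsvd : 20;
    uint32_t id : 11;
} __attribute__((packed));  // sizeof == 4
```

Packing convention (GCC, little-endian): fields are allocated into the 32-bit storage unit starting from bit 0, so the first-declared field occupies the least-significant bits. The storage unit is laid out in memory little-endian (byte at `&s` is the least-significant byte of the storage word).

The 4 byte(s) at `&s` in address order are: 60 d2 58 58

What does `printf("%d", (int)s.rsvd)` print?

[0]=0x60 [1]=0xd2 [2]=0x58 [3]=0x58 (little-endian) → word 0x5858d260
err [0+:1] = (word>>0) & 0x1 = 0
rsvd [1+:20] = (word>>1) & 0xfffff = 813360  ←
id [21+:11] = (word>>21) & 0x7ff = 706
rsvd signed 20b, MSB=1: 813360 - 1048576 = -235216

-235216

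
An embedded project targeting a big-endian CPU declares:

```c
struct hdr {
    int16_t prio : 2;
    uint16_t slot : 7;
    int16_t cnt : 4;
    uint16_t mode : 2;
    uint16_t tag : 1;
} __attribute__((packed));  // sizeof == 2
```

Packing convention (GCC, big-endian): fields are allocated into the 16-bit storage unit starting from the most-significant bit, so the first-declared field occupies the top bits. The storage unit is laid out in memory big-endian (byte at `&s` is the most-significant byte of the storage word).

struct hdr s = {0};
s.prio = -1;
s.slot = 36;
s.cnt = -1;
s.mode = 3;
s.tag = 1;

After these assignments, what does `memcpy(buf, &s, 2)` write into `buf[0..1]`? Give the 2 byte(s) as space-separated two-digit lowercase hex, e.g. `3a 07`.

d2 7f

[14+:2] prio=-1 & 0x3 = 0x3; word=0xc000
[7+:7] slot=36 & 0x7f = 0x24; word=0xd200
[3+:4] cnt=-1 & 0xf = 0xf; word=0xd278
[1+:2] mode=3 & 0x3 = 0x3; word=0xd27e
[0+:1] tag=1 & 0x1 = 0x1; word=0xd27f
word = 0xd27f → big-endian bytes:
  [0]=0xd2  [1]=0x7f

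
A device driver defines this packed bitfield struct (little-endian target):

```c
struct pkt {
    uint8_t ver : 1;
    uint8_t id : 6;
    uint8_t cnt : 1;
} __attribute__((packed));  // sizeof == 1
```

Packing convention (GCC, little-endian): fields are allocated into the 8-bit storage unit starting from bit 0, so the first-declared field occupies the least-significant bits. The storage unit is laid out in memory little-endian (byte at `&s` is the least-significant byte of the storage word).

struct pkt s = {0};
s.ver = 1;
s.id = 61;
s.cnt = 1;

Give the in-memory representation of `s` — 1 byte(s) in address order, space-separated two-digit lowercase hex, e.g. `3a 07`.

fb

[0+:1] ver=1 & 0x1 = 0x1; word=0x01
[1+:6] id=61 & 0x3f = 0x3d; word=0x7b
[7+:1] cnt=1 & 0x1 = 0x1; word=0xfb
word = 0xfb → little-endian bytes:
  [0]=0xfb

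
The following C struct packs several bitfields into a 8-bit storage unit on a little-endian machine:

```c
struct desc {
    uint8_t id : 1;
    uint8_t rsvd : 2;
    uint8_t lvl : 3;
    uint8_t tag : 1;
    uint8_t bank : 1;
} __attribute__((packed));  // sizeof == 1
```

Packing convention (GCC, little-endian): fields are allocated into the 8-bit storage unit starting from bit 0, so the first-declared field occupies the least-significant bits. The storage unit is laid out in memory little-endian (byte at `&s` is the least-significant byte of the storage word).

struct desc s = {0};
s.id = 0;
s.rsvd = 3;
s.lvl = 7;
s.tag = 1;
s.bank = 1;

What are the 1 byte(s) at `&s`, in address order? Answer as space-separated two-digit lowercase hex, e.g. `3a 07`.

id:1 = 0 → 0x0 << 0 → word 0x00
rsvd:2 = 3 → 0x3 << 1 → word 0x06
lvl:3 = 7 → 0x7 << 3 → word 0x3e
tag:1 = 1 → 0x1 << 6 → word 0x7e
bank:1 = 1 → 0x1 << 7 → word 0xfe
word = 0xfe → little-endian bytes:
  [0]=0xfe

fe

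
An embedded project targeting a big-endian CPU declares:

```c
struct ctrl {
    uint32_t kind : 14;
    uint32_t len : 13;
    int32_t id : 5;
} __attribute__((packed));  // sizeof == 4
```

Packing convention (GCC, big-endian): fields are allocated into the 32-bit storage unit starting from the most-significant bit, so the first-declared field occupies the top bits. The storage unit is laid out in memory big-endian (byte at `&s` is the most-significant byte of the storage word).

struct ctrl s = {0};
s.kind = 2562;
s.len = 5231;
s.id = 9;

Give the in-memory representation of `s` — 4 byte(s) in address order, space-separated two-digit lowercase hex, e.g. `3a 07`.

28 0a 8d e9

kind (14b) val=2562 bits=0xa02 at bit 18: 0x28080000
len (13b) val=5231 bits=0x146f at bit 5: 0x280a8de0
id (5b) val=9 bits=0x9 at bit 0: 0x280a8de9
word = 0x280a8de9 → big-endian bytes:
  [0]=0x28  [1]=0x0a  [2]=0x8d  [3]=0xe9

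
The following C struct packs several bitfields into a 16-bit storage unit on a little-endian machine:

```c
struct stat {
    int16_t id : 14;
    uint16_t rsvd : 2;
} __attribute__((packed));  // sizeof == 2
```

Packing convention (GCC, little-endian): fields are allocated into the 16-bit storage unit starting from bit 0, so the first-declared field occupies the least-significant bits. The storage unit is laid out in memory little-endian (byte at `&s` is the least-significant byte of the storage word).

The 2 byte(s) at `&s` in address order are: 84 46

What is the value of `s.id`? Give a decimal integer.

1668

[0]=0x84 [1]=0x46 (little-endian) → word 0x4684
id:14 @ bit 0 → (0x4684>>0)&0x3fff = 0x684  ←
rsvd:2 @ bit 14 → (0x4684>>14)&0x3 = 0x1
id signed 14b, MSB=0: value = 1668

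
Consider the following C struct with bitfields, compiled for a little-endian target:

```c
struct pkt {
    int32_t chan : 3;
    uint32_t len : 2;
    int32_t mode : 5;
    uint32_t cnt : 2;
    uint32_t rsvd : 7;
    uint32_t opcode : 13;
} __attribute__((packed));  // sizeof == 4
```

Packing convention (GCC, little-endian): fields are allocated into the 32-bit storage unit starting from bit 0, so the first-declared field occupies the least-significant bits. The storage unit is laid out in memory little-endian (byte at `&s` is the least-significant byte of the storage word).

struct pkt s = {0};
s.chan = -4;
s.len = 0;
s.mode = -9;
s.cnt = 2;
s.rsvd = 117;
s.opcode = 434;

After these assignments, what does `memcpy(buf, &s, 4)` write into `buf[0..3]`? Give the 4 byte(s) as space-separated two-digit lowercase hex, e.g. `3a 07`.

e4 5a 97 0d

chan (3b) val=-4 bits=0x4 at bit 0: 0x00000004
len (2b) val=0 bits=0x0 at bit 3: 0x00000004
mode (5b) val=-9 bits=0x17 at bit 5: 0x000002e4
cnt (2b) val=2 bits=0x2 at bit 10: 0x00000ae4
rsvd (7b) val=117 bits=0x75 at bit 12: 0x00075ae4
opcode (13b) val=434 bits=0x1b2 at bit 19: 0x0d975ae4
word = 0x0d975ae4 → little-endian bytes:
  [0]=0xe4  [1]=0x5a  [2]=0x97  [3]=0x0d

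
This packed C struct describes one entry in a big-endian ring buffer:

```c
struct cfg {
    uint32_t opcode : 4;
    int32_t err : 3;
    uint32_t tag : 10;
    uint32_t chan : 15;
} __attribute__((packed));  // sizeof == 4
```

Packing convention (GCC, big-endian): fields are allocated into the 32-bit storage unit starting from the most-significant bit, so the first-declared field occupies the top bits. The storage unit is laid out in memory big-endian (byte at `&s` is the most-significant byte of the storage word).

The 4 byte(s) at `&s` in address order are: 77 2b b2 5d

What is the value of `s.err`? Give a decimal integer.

[0]=0x77 [1]=0x2b [2]=0xb2 [3]=0x5d (big-endian) → word 0x772bb25d
opcode [28+:4] = (word>>28) & 0xf = 7
err [25+:3] = (word>>25) & 0x7 = 3  ←
tag [15+:10] = (word>>15) & 0x3ff = 599
chan [0+:15] = (word>>0) & 0x7fff = 12893
err signed 3b, MSB=0: value = 3

3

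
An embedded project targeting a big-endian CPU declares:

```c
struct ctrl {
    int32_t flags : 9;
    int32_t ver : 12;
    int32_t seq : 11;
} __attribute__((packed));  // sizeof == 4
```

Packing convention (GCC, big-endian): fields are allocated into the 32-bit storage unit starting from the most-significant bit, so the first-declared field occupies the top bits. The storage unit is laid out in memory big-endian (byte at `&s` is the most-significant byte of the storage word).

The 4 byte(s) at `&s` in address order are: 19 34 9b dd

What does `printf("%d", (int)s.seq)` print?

989

[0]=0x19 [1]=0x34 [2]=0x9b [3]=0xdd (big-endian) → word 0x19349bdd
flags:9 @ bit 23 → (0x19349bdd>>23)&0x1ff = 0x32
ver:12 @ bit 11 → (0x19349bdd>>11)&0xfff = 0x693
seq:11 @ bit 0 → (0x19349bdd>>0)&0x7ff = 0x3dd  ←
seq signed 11b, MSB=0: value = 989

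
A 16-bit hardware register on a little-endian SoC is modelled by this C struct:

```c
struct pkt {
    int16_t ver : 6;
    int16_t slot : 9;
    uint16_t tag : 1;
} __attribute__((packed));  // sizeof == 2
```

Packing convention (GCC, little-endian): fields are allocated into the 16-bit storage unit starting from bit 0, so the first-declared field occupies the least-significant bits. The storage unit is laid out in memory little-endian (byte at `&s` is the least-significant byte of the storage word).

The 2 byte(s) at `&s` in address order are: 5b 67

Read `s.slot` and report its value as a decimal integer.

-99

[0]=0x5b [1]=0x67 (little-endian) → word 0x675b
ver [0+:6] = (word>>0) & 0x3f = 27
slot [6+:9] = (word>>6) & 0x1ff = 413  ←
tag [15+:1] = (word>>15) & 0x1 = 0
slot signed 9b, MSB=1: 413 - 512 = -99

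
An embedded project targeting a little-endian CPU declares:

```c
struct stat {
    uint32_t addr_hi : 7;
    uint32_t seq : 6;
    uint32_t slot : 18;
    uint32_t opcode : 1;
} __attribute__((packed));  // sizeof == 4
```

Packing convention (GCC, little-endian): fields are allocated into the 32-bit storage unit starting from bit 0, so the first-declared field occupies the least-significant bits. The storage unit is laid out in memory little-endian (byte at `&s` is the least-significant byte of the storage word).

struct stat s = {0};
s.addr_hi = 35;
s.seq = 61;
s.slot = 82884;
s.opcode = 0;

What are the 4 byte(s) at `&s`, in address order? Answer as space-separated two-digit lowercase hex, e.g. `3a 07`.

a3 9e 78 28

[0+:7] addr_hi=35 & 0x7f = 0x23; word=0x00000023
[7+:6] seq=61 & 0x3f = 0x3d; word=0x00001ea3
[13+:18] slot=82884 & 0x3ffff = 0x143c4; word=0x28789ea3
[31+:1] opcode=0 & 0x1 = 0x0; word=0x28789ea3
word = 0x28789ea3 → little-endian bytes:
  [0]=0xa3  [1]=0x9e  [2]=0x78  [3]=0x28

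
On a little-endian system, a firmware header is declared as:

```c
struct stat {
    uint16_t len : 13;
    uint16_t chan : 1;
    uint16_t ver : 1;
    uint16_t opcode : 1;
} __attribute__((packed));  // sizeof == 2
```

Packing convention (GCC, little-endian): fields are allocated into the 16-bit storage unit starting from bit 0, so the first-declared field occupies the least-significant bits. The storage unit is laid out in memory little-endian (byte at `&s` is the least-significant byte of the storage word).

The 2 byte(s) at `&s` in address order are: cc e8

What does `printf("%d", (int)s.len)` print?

[0]=0xcc [1]=0xe8 (little-endian) → word 0xe8cc
len:13 @ bit 0 → (0xe8cc>>0)&0x1fff = 0x8cc  ←
chan:1 @ bit 13 → (0xe8cc>>13)&0x1 = 0x1
ver:1 @ bit 14 → (0xe8cc>>14)&0x1 = 0x1
opcode:1 @ bit 15 → (0xe8cc>>15)&0x1 = 0x1

2252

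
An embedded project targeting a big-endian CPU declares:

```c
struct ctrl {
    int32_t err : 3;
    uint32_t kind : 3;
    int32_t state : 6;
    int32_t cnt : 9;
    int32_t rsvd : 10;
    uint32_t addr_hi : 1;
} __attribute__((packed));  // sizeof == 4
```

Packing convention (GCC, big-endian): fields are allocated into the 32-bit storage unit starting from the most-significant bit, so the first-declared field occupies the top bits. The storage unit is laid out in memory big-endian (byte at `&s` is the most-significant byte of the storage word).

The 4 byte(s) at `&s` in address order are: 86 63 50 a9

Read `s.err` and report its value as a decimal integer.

-4

[0]=0x86 [1]=0x63 [2]=0x50 [3]=0xa9 (big-endian) → word 0x866350a9
err:3 @ bit 29 → (0x866350a9>>29)&0x7 = 0x4  ←
kind:3 @ bit 26 → (0x866350a9>>26)&0x7 = 0x1
state:6 @ bit 20 → (0x866350a9>>20)&0x3f = 0x26
cnt:9 @ bit 11 → (0x866350a9>>11)&0x1ff = 0x6a
rsvd:10 @ bit 1 → (0x866350a9>>1)&0x3ff = 0x54
addr_hi:1 @ bit 0 → (0x866350a9>>0)&0x1 = 0x1
err signed 3b, MSB=1: 4 - 8 = -4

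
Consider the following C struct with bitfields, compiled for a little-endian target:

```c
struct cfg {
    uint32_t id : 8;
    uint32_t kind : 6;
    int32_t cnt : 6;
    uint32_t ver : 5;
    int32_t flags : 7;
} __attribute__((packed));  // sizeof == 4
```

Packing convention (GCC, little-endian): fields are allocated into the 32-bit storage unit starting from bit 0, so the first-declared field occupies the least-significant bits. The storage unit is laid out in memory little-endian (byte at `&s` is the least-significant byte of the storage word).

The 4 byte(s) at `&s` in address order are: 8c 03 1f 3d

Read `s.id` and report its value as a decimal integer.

140

[0]=0x8c [1]=0x03 [2]=0x1f [3]=0x3d (little-endian) → word 0x3d1f038c
id:8 @ bit 0 → (0x3d1f038c>>0)&0xff = 0x8c  ←
kind:6 @ bit 8 → (0x3d1f038c>>8)&0x3f = 0x3
cnt:6 @ bit 14 → (0x3d1f038c>>14)&0x3f = 0x3c
ver:5 @ bit 20 → (0x3d1f038c>>20)&0x1f = 0x11
flags:7 @ bit 25 → (0x3d1f038c>>25)&0x7f = 0x1e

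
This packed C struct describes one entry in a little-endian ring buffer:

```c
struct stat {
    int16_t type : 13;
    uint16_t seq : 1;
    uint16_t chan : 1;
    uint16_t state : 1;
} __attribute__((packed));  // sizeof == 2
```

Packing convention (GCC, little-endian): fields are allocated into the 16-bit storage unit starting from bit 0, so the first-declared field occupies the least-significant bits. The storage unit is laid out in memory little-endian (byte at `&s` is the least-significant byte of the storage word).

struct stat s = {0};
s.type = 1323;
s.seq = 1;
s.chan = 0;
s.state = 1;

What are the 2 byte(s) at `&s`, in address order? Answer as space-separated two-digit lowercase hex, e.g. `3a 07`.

2b a5

type:13 = 1323 → 0x52b << 0 → word 0x052b
seq:1 = 1 → 0x1 << 13 → word 0x252b
chan:1 = 0 → 0x0 << 14 → word 0x252b
state:1 = 1 → 0x1 << 15 → word 0xa52b
word = 0xa52b → little-endian bytes:
  [0]=0x2b  [1]=0xa5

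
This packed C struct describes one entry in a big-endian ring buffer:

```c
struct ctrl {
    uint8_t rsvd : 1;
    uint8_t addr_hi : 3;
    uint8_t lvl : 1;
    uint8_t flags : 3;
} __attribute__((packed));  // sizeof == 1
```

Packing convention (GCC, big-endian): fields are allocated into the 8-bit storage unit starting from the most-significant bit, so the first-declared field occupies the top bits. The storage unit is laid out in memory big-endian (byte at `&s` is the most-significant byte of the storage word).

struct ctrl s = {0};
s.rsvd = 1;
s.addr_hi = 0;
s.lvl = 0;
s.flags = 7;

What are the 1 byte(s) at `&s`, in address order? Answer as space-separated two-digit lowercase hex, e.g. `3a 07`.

rsvd:1 = 1 → 0x1 << 7 → word 0x80
addr_hi:3 = 0 → 0x0 << 4 → word 0x80
lvl:1 = 0 → 0x0 << 3 → word 0x80
flags:3 = 7 → 0x7 << 0 → word 0x87
word = 0x87 → big-endian bytes:
  [0]=0x87

87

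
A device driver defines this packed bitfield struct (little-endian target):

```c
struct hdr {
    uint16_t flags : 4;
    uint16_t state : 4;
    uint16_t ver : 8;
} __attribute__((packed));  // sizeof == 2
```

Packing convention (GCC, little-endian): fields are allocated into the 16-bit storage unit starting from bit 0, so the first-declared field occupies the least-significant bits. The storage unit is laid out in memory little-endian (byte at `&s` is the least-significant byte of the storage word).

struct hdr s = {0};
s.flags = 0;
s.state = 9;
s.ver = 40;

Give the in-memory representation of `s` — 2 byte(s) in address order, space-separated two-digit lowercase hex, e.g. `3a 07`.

[0+:4] flags=0 & 0xf = 0x0; word=0x0000
[4+:4] state=9 & 0xf = 0x9; word=0x0090
[8+:8] ver=40 & 0xff = 0x28; word=0x2890
word = 0x2890 → little-endian bytes:
  [0]=0x90  [1]=0x28

90 28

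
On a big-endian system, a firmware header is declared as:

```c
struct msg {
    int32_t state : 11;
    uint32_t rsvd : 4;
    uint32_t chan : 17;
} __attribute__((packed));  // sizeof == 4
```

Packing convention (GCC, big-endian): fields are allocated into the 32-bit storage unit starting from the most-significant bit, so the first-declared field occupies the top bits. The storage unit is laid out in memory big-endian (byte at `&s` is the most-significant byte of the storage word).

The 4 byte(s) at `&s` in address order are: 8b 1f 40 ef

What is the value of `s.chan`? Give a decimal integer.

[0]=0x8b [1]=0x1f [2]=0x40 [3]=0xef (big-endian) → word 0x8b1f40ef
state [21+:11] = (word>>21) & 0x7ff = 1112
rsvd [17+:4] = (word>>17) & 0xf = 15
chan [0+:17] = (word>>0) & 0x1ffff = 82159  ←

82159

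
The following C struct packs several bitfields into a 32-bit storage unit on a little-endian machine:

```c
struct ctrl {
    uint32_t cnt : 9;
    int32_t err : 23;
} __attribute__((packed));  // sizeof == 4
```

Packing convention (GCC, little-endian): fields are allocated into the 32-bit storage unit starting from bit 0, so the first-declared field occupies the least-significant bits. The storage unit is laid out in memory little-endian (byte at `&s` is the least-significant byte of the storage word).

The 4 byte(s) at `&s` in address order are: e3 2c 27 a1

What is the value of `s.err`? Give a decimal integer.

-3107946

[0]=0xe3 [1]=0x2c [2]=0x27 [3]=0xa1 (little-endian) → word 0xa1272ce3
cnt:9 @ bit 0 → (0xa1272ce3>>0)&0x1ff = 0xe3
err:23 @ bit 9 → (0xa1272ce3>>9)&0x7fffff = 0x509396  ←
err signed 23b, MSB=1: 5280662 - 8388608 = -3107946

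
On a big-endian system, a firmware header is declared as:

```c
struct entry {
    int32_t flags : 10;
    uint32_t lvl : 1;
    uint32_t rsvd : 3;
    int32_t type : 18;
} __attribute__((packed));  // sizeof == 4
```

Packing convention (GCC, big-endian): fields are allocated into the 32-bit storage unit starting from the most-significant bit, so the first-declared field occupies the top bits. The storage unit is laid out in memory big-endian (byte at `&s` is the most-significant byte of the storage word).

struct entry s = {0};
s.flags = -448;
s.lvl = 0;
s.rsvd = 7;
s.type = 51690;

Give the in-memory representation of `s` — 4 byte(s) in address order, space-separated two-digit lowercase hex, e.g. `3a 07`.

[22+:10] flags=-448 & 0x3ff = 0x240; word=0x90000000
[21+:1] lvl=0 & 0x1 = 0x0; word=0x90000000
[18+:3] rsvd=7 & 0x7 = 0x7; word=0x901c0000
[0+:18] type=51690 & 0x3ffff = 0xc9ea; word=0x901cc9ea
word = 0x901cc9ea → big-endian bytes:
  [0]=0x90  [1]=0x1c  [2]=0xc9  [3]=0xea

90 1c c9 ea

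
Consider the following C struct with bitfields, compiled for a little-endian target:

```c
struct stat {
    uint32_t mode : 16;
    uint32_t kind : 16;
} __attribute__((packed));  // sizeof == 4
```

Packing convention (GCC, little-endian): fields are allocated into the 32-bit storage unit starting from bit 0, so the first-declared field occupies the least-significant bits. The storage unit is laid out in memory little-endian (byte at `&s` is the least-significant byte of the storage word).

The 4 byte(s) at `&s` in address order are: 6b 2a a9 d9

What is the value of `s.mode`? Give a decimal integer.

[0]=0x6b [1]=0x2a [2]=0xa9 [3]=0xd9 (little-endian) → word 0xd9a92a6b
mode:16 @ bit 0 → (0xd9a92a6b>>0)&0xffff = 0x2a6b  ←
kind:16 @ bit 16 → (0xd9a92a6b>>16)&0xffff = 0xd9a9

10859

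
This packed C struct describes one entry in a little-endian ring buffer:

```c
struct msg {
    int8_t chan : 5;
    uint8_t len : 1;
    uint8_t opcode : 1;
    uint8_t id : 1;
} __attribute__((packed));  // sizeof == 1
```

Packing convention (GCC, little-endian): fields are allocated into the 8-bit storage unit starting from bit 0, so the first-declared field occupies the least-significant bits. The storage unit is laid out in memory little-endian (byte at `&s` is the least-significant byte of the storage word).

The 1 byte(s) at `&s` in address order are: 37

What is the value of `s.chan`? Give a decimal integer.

-9

[0]=0x37 (little-endian) → word 0x37
chan [0+:5] = (word>>0) & 0x1f = 23  ←
len [5+:1] = (word>>5) & 0x1 = 1
opcode [6+:1] = (word>>6) & 0x1 = 0
id [7+:1] = (word>>7) & 0x1 = 0
chan signed 5b, MSB=1: 23 - 32 = -9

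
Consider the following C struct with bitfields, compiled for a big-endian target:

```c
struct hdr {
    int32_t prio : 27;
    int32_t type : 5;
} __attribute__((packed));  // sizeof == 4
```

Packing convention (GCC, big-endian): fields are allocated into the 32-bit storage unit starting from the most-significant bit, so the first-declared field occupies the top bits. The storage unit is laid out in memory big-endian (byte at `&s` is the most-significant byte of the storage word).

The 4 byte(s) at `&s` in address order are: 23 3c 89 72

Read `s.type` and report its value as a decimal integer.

[0]=0x23 [1]=0x3c [2]=0x89 [3]=0x72 (big-endian) → word 0x233c8972
prio [5+:27] = (word>>5) & 0x7ffffff = 18474059
type [0+:5] = (word>>0) & 0x1f = 18  ←
type signed 5b, MSB=1: 18 - 32 = -14

-14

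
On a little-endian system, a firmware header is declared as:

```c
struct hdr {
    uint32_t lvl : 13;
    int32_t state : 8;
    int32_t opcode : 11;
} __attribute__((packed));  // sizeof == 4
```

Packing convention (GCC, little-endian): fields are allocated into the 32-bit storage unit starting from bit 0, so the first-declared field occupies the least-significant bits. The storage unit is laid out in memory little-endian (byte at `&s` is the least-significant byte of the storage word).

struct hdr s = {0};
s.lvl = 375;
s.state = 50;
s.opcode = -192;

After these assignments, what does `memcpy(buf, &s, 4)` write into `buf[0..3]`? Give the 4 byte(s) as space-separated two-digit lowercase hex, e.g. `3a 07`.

[0+:13] lvl=375 & 0x1fff = 0x177; word=0x00000177
[13+:8] state=50 & 0xff = 0x32; word=0x00064177
[21+:11] opcode=-192 & 0x7ff = 0x740; word=0xe8064177
word = 0xe8064177 → little-endian bytes:
  [0]=0x77  [1]=0x41  [2]=0x06  [3]=0xe8

77 41 06 e8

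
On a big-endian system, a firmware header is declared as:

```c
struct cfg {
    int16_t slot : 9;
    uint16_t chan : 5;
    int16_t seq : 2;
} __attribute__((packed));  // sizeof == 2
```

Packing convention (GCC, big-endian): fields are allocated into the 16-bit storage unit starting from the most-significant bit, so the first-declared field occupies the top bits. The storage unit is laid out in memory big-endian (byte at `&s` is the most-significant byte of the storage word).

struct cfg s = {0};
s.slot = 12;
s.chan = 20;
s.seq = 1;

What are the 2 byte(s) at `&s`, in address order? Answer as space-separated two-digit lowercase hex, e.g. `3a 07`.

slot (9b) val=12 bits=0xc at bit 7: 0x0600
chan (5b) val=20 bits=0x14 at bit 2: 0x0650
seq (2b) val=1 bits=0x1 at bit 0: 0x0651
word = 0x0651 → big-endian bytes:
  [0]=0x06  [1]=0x51

06 51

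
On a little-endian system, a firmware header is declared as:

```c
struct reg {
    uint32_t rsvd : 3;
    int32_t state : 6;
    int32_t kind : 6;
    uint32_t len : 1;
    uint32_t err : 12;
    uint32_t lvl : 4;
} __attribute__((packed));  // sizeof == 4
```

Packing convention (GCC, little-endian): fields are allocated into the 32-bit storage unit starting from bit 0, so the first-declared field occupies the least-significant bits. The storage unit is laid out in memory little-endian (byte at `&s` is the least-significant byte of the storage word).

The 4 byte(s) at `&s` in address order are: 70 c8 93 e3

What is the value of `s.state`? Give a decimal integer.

14

[0]=0x70 [1]=0xc8 [2]=0x93 [3]=0xe3 (little-endian) → word 0xe393c870
rsvd [0+:3] = (word>>0) & 0x7 = 0
state [3+:6] = (word>>3) & 0x3f = 14  ←
kind [9+:6] = (word>>9) & 0x3f = 36
len [15+:1] = (word>>15) & 0x1 = 1
err [16+:12] = (word>>16) & 0xfff = 915
lvl [28+:4] = (word>>28) & 0xf = 14
state signed 6b, MSB=0: value = 14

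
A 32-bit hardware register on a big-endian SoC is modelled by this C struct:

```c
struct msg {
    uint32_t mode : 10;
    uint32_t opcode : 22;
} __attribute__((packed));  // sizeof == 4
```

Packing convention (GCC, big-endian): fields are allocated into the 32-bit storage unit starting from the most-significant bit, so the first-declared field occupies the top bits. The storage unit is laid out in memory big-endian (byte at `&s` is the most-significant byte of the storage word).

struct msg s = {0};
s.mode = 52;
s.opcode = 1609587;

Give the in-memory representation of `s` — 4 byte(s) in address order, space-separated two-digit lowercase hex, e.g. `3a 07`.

0d 18 8f 73

mode:10 = 52 → 0x34 << 22 → word 0x0d000000
opcode:22 = 1609587 → 0x188f73 << 0 → word 0x0d188f73
word = 0x0d188f73 → big-endian bytes:
  [0]=0x0d  [1]=0x18  [2]=0x8f  [3]=0x73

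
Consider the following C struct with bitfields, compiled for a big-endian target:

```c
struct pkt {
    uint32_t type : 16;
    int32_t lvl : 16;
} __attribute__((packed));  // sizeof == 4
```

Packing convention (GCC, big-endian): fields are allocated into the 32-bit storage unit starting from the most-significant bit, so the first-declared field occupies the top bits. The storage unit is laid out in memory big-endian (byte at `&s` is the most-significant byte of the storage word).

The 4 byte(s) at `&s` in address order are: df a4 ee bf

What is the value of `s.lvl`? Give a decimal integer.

[0]=0xdf [1]=0xa4 [2]=0xee [3]=0xbf (big-endian) → word 0xdfa4eebf
type [16+:16] = (word>>16) & 0xffff = 57252
lvl [0+:16] = (word>>0) & 0xffff = 61119  ←
lvl signed 16b, MSB=1: 61119 - 65536 = -4417

-4417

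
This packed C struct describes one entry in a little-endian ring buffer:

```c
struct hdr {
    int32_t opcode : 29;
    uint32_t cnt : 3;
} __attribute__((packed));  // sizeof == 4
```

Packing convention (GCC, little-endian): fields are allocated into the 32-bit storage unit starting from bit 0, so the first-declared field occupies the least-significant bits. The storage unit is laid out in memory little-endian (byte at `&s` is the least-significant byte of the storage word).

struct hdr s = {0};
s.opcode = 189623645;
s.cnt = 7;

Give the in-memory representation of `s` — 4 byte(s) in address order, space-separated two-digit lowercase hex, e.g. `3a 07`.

5d 6d 4d eb

opcode:29 = 189623645 → 0xb4d6d5d << 0 → word 0x0b4d6d5d
cnt:3 = 7 → 0x7 << 29 → word 0xeb4d6d5d
word = 0xeb4d6d5d → little-endian bytes:
  [0]=0x5d  [1]=0x6d  [2]=0x4d  [3]=0xeb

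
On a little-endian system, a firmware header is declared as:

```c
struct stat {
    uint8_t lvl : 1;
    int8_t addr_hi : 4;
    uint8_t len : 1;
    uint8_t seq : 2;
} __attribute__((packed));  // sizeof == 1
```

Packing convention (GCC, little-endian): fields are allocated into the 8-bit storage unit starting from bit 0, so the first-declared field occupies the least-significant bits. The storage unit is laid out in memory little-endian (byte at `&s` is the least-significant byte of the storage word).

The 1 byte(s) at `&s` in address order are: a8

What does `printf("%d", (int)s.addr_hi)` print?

4

[0]=0xa8 (little-endian) → word 0xa8
lvl [0+:1] = (word>>0) & 0x1 = 0
addr_hi [1+:4] = (word>>1) & 0xf = 4  ←
len [5+:1] = (word>>5) & 0x1 = 1
seq [6+:2] = (word>>6) & 0x3 = 2
addr_hi signed 4b, MSB=0: value = 4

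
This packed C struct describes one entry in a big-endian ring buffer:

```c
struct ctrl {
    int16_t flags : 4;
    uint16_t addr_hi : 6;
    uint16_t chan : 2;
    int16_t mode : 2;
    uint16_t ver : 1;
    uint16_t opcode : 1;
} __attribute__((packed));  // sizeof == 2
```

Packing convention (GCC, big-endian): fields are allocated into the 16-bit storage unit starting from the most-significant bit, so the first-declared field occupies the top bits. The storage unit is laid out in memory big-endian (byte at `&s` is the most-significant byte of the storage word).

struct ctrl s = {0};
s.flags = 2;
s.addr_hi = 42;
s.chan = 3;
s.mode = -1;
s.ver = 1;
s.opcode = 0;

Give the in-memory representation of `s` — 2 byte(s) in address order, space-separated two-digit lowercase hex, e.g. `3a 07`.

2a be

flags (4b) val=2 bits=0x2 at bit 12: 0x2000
addr_hi (6b) val=42 bits=0x2a at bit 6: 0x2a80
chan (2b) val=3 bits=0x3 at bit 4: 0x2ab0
mode (2b) val=-1 bits=0x3 at bit 2: 0x2abc
ver (1b) val=1 bits=0x1 at bit 1: 0x2abe
opcode (1b) val=0 bits=0x0 at bit 0: 0x2abe
word = 0x2abe → big-endian bytes:
  [0]=0x2a  [1]=0xbe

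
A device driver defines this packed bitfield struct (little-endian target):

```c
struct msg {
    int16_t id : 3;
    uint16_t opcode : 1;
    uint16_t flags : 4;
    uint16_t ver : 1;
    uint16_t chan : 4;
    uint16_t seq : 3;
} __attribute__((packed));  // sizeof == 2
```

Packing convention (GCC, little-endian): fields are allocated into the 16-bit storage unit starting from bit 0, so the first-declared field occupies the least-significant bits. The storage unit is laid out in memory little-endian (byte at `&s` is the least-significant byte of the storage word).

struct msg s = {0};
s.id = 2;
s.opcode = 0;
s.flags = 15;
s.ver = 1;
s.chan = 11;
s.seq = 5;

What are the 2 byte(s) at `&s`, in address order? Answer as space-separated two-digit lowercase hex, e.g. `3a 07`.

id:3 = 2 → 0x2 << 0 → word 0x0002
opcode:1 = 0 → 0x0 << 3 → word 0x0002
flags:4 = 15 → 0xf << 4 → word 0x00f2
ver:1 = 1 → 0x1 << 8 → word 0x01f2
chan:4 = 11 → 0xb << 9 → word 0x17f2
seq:3 = 5 → 0x5 << 13 → word 0xb7f2
word = 0xb7f2 → little-endian bytes:
  [0]=0xf2  [1]=0xb7

f2 b7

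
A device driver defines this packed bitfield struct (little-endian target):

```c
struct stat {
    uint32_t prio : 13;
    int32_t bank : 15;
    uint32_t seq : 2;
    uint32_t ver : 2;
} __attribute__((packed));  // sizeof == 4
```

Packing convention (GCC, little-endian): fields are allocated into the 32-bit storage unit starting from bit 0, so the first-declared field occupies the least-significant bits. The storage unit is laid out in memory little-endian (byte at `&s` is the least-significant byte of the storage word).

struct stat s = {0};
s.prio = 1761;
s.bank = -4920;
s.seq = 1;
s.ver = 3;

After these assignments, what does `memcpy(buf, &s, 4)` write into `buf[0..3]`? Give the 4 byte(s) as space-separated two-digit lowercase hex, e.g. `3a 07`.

[0+:13] prio=1761 & 0x1fff = 0x6e1; word=0x000006e1
[13+:15] bank=-4920 & 0x7fff = 0x6cc8; word=0x0d9906e1
[28+:2] seq=1 & 0x3 = 0x1; word=0x1d9906e1
[30+:2] ver=3 & 0x3 = 0x3; word=0xdd9906e1
word = 0xdd9906e1 → little-endian bytes:
  [0]=0xe1  [1]=0x06  [2]=0x99  [3]=0xdd

e1 06 99 dd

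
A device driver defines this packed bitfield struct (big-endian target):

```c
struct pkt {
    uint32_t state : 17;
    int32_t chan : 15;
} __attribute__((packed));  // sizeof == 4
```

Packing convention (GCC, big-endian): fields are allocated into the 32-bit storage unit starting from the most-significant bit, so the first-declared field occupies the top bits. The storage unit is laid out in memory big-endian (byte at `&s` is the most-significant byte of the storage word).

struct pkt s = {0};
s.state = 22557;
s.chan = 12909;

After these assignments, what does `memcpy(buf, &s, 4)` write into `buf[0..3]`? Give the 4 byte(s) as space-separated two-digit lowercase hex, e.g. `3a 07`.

2c 0e b2 6d

[15+:17] state=22557 & 0x1ffff = 0x581d; word=0x2c0e8000
[0+:15] chan=12909 & 0x7fff = 0x326d; word=0x2c0eb26d
word = 0x2c0eb26d → big-endian bytes:
  [0]=0x2c  [1]=0x0e  [2]=0xb2  [3]=0x6d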